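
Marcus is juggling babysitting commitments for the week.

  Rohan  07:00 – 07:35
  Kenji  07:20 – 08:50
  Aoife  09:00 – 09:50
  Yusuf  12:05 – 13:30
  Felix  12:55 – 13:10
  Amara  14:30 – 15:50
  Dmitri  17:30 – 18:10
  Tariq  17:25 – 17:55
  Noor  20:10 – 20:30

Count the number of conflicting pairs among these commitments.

3

Two intervals overlap when each starts before the other ends.
Sorted by start: Rohan, Kenji, Aoife, Yusuf, Felix, Amara, Tariq, Dmitri, Noor.
Kenji starts before Rohan ends → Rohan and Kenji overlap.
Aoife starts after Rohan ends — done with Rohan.
Aoife starts after Kenji ends — done with Kenji.
Yusuf starts after Aoife ends — done with Aoife.
Felix starts before Yusuf ends → Yusuf and Felix overlap.
Amara starts after Yusuf ends — done with Yusuf.
Amara starts after Felix ends — done with Felix.
Tariq starts after Amara ends — done with Amara.
Dmitri starts before Tariq ends → Tariq and Dmitri overlap.
Noor starts after Tariq ends.
Noor starts after Dmitri ends.
Overlapping pairs: Dmitri & Tariq, Felix & Yusuf, Kenji & Rohan — 3 in total.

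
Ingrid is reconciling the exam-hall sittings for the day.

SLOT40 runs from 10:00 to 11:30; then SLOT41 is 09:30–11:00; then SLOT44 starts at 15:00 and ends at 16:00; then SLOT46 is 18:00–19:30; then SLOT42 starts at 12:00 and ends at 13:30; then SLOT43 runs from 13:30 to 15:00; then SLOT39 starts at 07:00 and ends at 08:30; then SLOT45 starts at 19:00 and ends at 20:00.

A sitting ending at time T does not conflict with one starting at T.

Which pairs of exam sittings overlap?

Check each pair: they overlap iff neither finishes before the other starts.
Sorted by start: SLOT39, SLOT41, SLOT40, SLOT42, SLOT43, SLOT44, SLOT46, SLOT45.
SLOT41 starts after SLOT39 ends — done with SLOT39.
SLOT40 starts before SLOT41 ends → SLOT41 and SLOT40 overlap.
SLOT42 starts after SLOT41 ends — done with SLOT41.
SLOT42 starts after SLOT40 ends — done with SLOT40.
SLOT43 starts exactly when SLOT42 ends (back-to-back, no overlap) — done with SLOT42.
SLOT44 starts exactly when SLOT43 ends (back-to-back, no overlap) — done with SLOT43.
SLOT46 starts after SLOT44 ends — done with SLOT44.
SLOT45 starts before SLOT46 ends → SLOT46 and SLOT45 overlap.

SLOT40 & SLOT41, SLOT45 & SLOT46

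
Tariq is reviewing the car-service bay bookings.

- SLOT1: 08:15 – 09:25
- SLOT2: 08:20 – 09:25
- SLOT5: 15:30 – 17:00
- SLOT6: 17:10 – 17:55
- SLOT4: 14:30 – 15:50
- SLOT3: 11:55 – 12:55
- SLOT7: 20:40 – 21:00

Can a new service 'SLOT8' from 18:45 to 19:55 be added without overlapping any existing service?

Yes — the slot is free

SLOT1: ends 09:25 at or before SLOT8 starts 18:45 → clear.
SLOT2: ends 09:25 at or before SLOT8 starts 18:45 → clear.
SLOT3: ends 12:55 at or before SLOT8 starts 18:45 → clear.
SLOT4: ends 15:50 at or before SLOT8 starts 18:45 → clear.
SLOT5: ends 17:00 at or before SLOT8 starts 18:45 → clear.
SLOT6: ends 17:55 at or before SLOT8 starts 18:45 → clear.
SLOT7: starts 20:40 at or after SLOT8 ends 19:55 → clear.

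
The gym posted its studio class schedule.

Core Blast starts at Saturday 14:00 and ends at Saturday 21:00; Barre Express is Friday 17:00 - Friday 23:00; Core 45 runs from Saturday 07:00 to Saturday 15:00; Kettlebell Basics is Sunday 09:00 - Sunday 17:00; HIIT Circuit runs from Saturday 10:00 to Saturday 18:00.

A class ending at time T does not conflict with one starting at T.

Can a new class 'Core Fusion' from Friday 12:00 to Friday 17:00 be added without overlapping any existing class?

Barre Express: starts Friday 17:00 at or after Core Fusion ends Friday 17:00 → clear.
Core 45: starts Saturday 07:00 at or after Core Fusion ends Friday 17:00 → clear.
HIIT Circuit: starts Saturday 10:00 at or after Core Fusion ends Friday 17:00 → clear.
Core Blast: starts Saturday 14:00 at or after Core Fusion ends Friday 17:00 → clear.
Kettlebell Basics: starts Sunday 09:00 at or after Core Fusion ends Friday 17:00 → clear.

Yes — the slot is free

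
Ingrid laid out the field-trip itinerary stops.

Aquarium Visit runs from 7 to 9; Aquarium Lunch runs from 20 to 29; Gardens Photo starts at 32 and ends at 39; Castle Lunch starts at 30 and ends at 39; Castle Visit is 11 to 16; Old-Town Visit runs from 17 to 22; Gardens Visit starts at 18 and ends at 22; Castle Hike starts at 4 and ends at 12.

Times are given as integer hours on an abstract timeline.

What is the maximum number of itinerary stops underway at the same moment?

Walk through starts and ends in time order (an end at T is processed before a start at T):
4 start Castle Hike → 1
7 start Aquarium Visit → 2
9 end Aquarium Visit → 1
11 start Castle Visit → 2
12 end Castle Hike → 1
16 end Castle Visit → 0
17 start Old-Town Visit → 1
18 start Gardens Visit → 2
20 start Aquarium Lunch → 3
22 end Gardens Visit → 2
22 end Old-Town Visit → 1
29 end Aquarium Lunch → 0
30 start Castle Lunch → 1
32 start Gardens Photo → 2
39 end Castle Lunch → 1
39 end Gardens Photo → 0
Peak is 3, at 20 (Aquarium Lunch, Gardens Visit, Old-Town Visit).

3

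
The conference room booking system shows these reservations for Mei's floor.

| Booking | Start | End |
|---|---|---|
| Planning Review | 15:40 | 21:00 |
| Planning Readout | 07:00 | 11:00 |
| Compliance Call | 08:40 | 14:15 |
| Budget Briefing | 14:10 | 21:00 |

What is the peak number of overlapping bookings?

2

Sort all start/end points and keep a running count:
07:00 start Planning Readout → 1
08:40 start Compliance Call → 2
11:00 end Planning Readout → 1
14:10 start Budget Briefing → 2
14:15 end Compliance Call → 1
15:40 start Planning Review → 2
21:00 end Budget Briefing → 1
21:00 end Planning Review → 0
Peak is 2, at 08:40 (Compliance Call, Planning Readout).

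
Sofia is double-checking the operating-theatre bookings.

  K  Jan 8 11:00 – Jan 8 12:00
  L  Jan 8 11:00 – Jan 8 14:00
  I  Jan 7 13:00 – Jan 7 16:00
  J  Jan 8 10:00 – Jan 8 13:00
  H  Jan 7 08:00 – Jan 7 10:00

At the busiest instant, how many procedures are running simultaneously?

Walk through starts and ends in time order (an end at T is processed before a start at T):
Jan 7 08:00 start H → 1
Jan 7 10:00 end H → 0
Jan 7 13:00 start I → 1
Jan 7 16:00 end I → 0
Jan 8 10:00 start J → 1
Jan 8 11:00 start K → 2
Jan 8 11:00 start L → 3
Jan 8 12:00 end K → 2
Jan 8 13:00 end J → 1
Jan 8 14:00 end L → 0
Peak is 3, at Jan 8 11:00 (J, K, L).

3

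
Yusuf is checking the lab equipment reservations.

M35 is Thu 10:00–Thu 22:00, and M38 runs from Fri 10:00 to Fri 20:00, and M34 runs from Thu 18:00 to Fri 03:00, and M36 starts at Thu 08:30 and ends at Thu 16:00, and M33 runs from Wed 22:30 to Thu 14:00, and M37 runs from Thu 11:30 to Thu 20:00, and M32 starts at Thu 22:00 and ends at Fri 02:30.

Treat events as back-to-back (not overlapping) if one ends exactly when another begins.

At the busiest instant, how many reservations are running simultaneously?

Sort all start/end points and keep a running count:
Wed 22:30 start M33 → 1
Thu 08:30 start M36 → 2
Thu 10:00 start M35 → 3
Thu 11:30 start M37 → 4
Thu 14:00 end M33 → 3
Thu 16:00 end M36 → 2
Thu 18:00 start M34 → 3
Thu 20:00 end M37 → 2
Thu 22:00 end M35 → 1
Thu 22:00 start M32 → 2
Fri 02:30 end M32 → 1
Fri 03:00 end M34 → 0
Fri 10:00 start M38 → 1
Fri 20:00 end M38 → 0
Peak is 4, at Thu 11:30 (M33, M35, M36, M37).

4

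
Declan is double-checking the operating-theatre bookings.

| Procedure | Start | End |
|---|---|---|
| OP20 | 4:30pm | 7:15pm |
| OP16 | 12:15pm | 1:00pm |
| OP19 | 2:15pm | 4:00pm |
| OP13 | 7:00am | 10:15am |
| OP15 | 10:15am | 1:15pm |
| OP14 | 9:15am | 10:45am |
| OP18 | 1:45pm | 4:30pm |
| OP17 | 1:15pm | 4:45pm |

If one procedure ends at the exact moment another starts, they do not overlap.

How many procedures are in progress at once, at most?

Walk through starts and ends in time order (an end at T is processed before a start at T):
7:00am start OP13 → 1
9:15am start OP14 → 2
10:15am end OP13 → 1
10:15am start OP15 → 2
10:45am end OP14 → 1
12:15pm start OP16 → 2
1:00pm end OP16 → 1
1:15pm end OP15 → 0
1:15pm start OP17 → 1
1:45pm start OP18 → 2
2:15pm start OP19 → 3
4:00pm end OP19 → 2
4:30pm end OP18 → 1
4:30pm start OP20 → 2
4:45pm end OP17 → 1
7:15pm end OP20 → 0
Peak is 3, at 2:15pm (OP17, OP18, OP19).

3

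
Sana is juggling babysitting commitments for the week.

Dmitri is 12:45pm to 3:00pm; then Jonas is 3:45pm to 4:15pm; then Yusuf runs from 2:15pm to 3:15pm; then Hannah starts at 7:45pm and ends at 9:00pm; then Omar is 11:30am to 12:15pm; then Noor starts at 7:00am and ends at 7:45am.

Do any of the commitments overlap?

Yes

Sorted by start: Noor, Omar, Dmitri, Yusuf, Jonas, Hannah.
Omar starts after Noor ends, so nothing later overlaps Noor either.
Dmitri starts after Omar ends, so nothing later overlaps Omar either.
Yusuf starts before Dmitri ends → Dmitri and Yusuf overlap.
That's a conflict, so the schedule is not conflict-free.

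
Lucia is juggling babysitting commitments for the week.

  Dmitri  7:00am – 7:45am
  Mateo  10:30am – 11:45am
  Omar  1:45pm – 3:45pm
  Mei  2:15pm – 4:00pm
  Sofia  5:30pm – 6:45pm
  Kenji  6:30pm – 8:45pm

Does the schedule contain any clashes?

Two intervals overlap when each starts before the other ends.
Sorted by start: Dmitri, Mateo, Omar, Mei, Sofia, Kenji.
Mateo starts after Dmitri ends; Dmitri is clear from here.
Omar starts after Mateo ends; Mateo is clear from here.
Mei starts before Omar ends → Omar and Mei overlap.
That's a conflict, so the schedule is not conflict-free.

Yes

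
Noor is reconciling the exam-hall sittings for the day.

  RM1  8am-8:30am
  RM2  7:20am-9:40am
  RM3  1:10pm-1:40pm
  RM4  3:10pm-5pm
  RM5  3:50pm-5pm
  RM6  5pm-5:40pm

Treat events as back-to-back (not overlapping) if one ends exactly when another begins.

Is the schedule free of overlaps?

Sorted by start: RM2, RM1, RM3, RM4, RM5, RM6.
RM1 starts before RM2 ends → RM2 and RM1 overlap.
That's a conflict, so the schedule is not conflict-free.

No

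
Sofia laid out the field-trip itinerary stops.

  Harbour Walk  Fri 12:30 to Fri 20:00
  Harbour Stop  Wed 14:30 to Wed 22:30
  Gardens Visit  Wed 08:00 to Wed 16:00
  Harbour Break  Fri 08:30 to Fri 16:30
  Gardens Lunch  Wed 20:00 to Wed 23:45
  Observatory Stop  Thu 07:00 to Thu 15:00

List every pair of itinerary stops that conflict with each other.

Two intervals overlap when each starts before the other ends.
Sorted by start: Gardens Visit, Harbour Stop, Gardens Lunch, Observatory Stop, Harbour Break, Harbour Walk.
Harbour Stop starts before Gardens Visit ends → Gardens Visit and Harbour Stop overlap.
Gardens Lunch starts after Gardens Visit ends, so nothing later overlaps Gardens Visit either.
Gardens Lunch starts before Harbour Stop ends → Harbour Stop and Gardens Lunch overlap.
Observatory Stop starts after Harbour Stop ends, so nothing later overlaps Harbour Stop either.
Observatory Stop starts after Gardens Lunch ends, so nothing later overlaps Gardens Lunch either.
Harbour Break starts after Observatory Stop ends, so nothing later overlaps Observatory Stop either.
Harbour Walk starts before Harbour Break ends → Harbour Break and Harbour Walk overlap.

Gardens Lunch & Harbour Stop, Gardens Visit & Harbour Stop, Harbour Break & Harbour Walk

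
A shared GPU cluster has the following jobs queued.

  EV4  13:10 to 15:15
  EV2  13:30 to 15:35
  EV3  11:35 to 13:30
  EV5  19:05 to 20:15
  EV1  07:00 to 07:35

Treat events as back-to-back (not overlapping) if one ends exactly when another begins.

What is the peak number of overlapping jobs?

2

Sweep the timeline, counting +1 at each start and −1 at each end (ends before starts at a tie):
07:00 start EV1 → 1
07:35 end EV1 → 0
11:35 start EV3 → 1
13:10 start EV4 → 2
13:30 end EV3 → 1
13:30 start EV2 → 2
15:15 end EV4 → 1
15:35 end EV2 → 0
19:05 start EV5 → 1
20:15 end EV5 → 0
Peak is 2, at 13:10 (EV3, EV4).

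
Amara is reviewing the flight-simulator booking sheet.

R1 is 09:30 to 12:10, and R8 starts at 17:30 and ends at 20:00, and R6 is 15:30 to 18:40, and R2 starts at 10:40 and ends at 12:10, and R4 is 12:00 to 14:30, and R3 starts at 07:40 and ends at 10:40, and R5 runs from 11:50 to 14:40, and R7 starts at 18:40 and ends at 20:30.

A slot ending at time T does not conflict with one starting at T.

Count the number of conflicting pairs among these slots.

9

Sorted by start: R3, R1, R2, R5, R4, R6, R8, R7.
R1 starts before R3 ends → R3 and R1 overlap.
R2 starts exactly when R3 ends (back-to-back, no overlap) — done with R3.
R2 starts before R1 ends → R1 and R2 overlap.
R5 starts before R1 ends → R1 and R5 overlap.
R4 starts before R1 ends → R1 and R4 overlap.
R6 starts after R1 ends — done with R1.
R5 starts before R2 ends → R2 and R5 overlap.
R4 starts before R2 ends → R2 and R4 overlap.
R6 starts after R2 ends — done with R2.
R4 starts before R5 ends → R5 and R4 overlap.
R6 starts after R5 ends — done with R5.
R6 starts after R4 ends — done with R4.
R8 starts before R6 ends → R6 and R8 overlap.
R7 starts exactly when R6 ends (back-to-back, no overlap).
R7 starts before R8 ends → R8 and R7 overlap.
Overlapping pairs: R1 & R2, R1 & R3, R1 & R4, R1 & R5, R2 & R4, R2 & R5, R4 & R5, R6 & R8, R7 & R8 — 9 in total.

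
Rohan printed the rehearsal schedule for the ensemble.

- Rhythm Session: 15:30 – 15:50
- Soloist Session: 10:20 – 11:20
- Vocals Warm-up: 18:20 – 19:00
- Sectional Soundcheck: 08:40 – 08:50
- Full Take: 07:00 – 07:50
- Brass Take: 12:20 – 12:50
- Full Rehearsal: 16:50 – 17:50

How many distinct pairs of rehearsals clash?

0

Two intervals overlap when each starts before the other ends.
Sorted by start: Full Take, Sectional Soundcheck, Soloist Session, Brass Take, Rhythm Session, Full Rehearsal, Vocals Warm-up.
Sectional Soundcheck starts after Full Take ends, so Full Take has no further overlaps.
Soloist Session starts after Sectional Soundcheck ends, so Sectional Soundcheck has no further overlaps.
Brass Take starts after Soloist Session ends, so Soloist Session has no further overlaps.
Rhythm Session starts after Brass Take ends, so Brass Take has no further overlaps.
Full Rehearsal starts after Rhythm Session ends, so Rhythm Session has no further overlaps.
Vocals Warm-up starts after Full Rehearsal ends.
No pair overlaps.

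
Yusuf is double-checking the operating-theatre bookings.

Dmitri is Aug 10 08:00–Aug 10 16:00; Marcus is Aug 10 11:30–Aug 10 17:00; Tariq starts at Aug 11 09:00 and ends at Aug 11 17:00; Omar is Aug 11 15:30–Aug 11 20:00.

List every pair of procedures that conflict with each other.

Sorted by start: Dmitri, Marcus, Tariq, Omar.
Marcus starts before Dmitri ends → Dmitri and Marcus overlap.
Tariq starts after Dmitri ends, so Dmitri has no further overlaps.
Tariq starts after Marcus ends, so Marcus has no further overlaps.
Omar starts before Tariq ends → Tariq and Omar overlap.

Dmitri & Marcus, Omar & Tariq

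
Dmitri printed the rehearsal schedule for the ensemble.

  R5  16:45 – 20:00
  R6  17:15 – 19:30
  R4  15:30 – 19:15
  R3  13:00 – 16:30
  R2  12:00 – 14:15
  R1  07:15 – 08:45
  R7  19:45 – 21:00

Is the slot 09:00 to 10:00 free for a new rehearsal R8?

R1: ends 08:45 at or before R8 starts 09:00 → clear.
R2: starts 12:00 at or after R8 ends 10:00 → clear.
R3: starts 13:00 at or after R8 ends 10:00 → clear.
R4: starts 15:30 at or after R8 ends 10:00 → clear.
R5: starts 16:45 at or after R8 ends 10:00 → clear.
R6: starts 17:15 at or after R8 ends 10:00 → clear.
R7: starts 19:45 at or after R8 ends 10:00 → clear.

Yes — the slot is free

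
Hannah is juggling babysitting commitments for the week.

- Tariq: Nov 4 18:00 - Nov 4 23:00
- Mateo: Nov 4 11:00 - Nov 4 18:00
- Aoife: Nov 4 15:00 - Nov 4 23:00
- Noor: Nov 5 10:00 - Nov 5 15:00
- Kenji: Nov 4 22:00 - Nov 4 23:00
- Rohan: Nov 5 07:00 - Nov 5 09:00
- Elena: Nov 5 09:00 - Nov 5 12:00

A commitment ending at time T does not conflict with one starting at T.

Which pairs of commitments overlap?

Aoife & Kenji, Aoife & Mateo, Aoife & Tariq, Elena & Noor, Kenji & Tariq

Two intervals overlap when each starts before the other ends.
Sorted by start: Mateo, Aoife, Tariq, Kenji, Rohan, Elena, Noor.
Aoife starts before Mateo ends → Mateo and Aoife overlap.
Tariq starts exactly when Mateo ends (back-to-back, no overlap); Mateo is clear from here.
Tariq starts before Aoife ends → Aoife and Tariq overlap.
Kenji starts before Aoife ends → Aoife and Kenji overlap.
Rohan starts after Aoife ends; Aoife is clear from here.
Kenji starts before Tariq ends → Tariq and Kenji overlap.
Rohan starts after Tariq ends; Tariq is clear from here.
Rohan starts after Kenji ends; Kenji is clear from here.
Elena starts exactly when Rohan ends (back-to-back, no overlap); Rohan is clear from here.
Noor starts before Elena ends → Elena and Noor overlap.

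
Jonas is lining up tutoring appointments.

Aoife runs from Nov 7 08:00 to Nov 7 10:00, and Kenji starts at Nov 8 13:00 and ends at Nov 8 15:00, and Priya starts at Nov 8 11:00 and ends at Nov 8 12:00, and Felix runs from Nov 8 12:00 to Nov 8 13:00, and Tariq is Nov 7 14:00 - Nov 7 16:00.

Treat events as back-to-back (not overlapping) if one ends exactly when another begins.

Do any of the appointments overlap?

No

Sorted by start: Aoife, Tariq, Priya, Felix, Kenji.
Tariq starts after Aoife ends — done with Aoife.
Priya starts after Tariq ends — done with Tariq.
Felix starts exactly when Priya ends (back-to-back, no overlap) — done with Priya.
Kenji starts exactly when Felix ends (back-to-back, no overlap).
Every pair is clear; the schedule has no overlaps.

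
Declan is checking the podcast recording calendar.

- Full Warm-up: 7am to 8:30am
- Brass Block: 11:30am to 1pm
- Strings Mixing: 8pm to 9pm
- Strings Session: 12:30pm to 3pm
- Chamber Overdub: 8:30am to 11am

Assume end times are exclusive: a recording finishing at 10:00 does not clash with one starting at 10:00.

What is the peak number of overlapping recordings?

2

Sweep the timeline, counting +1 at each start and −1 at each end (ends before starts at a tie):
7am start Full Warm-up → 1
8:30am end Full Warm-up → 0
8:30am start Chamber Overdub → 1
11am end Chamber Overdub → 0
11:30am start Brass Block → 1
12:30pm start Strings Session → 2
1pm end Brass Block → 1
3pm end Strings Session → 0
8pm start Strings Mixing → 1
9pm end Strings Mixing → 0
Peak is 2, at 12:30pm (Brass Block, Strings Session).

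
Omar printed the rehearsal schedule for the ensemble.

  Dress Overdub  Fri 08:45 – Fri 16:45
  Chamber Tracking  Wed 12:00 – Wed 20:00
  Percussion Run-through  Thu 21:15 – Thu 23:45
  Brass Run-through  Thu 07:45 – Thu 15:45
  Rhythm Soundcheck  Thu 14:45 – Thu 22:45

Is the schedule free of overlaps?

No

Sorted by start: Chamber Tracking, Brass Run-through, Rhythm Soundcheck, Percussion Run-through, Dress Overdub.
Brass Run-through starts after Chamber Tracking ends — done with Chamber Tracking.
Rhythm Soundcheck starts before Brass Run-through ends → Brass Run-through and Rhythm Soundcheck overlap.
That's a conflict, so the schedule is not conflict-free.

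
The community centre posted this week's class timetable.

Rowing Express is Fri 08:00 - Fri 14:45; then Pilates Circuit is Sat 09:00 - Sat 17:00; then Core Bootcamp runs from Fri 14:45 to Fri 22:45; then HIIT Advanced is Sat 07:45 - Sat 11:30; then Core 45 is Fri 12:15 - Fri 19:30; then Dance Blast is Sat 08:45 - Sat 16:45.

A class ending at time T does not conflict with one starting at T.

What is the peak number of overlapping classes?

3

Sort all start/end points and keep a running count:
Fri 08:00 start Rowing Express → 1
Fri 12:15 start Core 45 → 2
Fri 14:45 end Rowing Express → 1
Fri 14:45 start Core Bootcamp → 2
Fri 19:30 end Core 45 → 1
Fri 22:45 end Core Bootcamp → 0
Sat 07:45 start HIIT Advanced → 1
Sat 08:45 start Dance Blast → 2
Sat 09:00 start Pilates Circuit → 3
Sat 11:30 end HIIT Advanced → 2
Sat 16:45 end Dance Blast → 1
Sat 17:00 end Pilates Circuit → 0
Peak is 3, at Sat 09:00 (Dance Blast, HIIT Advanced, Pilates Circuit).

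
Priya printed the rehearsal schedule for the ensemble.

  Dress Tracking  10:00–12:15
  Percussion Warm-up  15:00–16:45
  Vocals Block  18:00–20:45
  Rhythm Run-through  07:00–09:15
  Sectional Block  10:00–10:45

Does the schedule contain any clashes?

Sorted by start: Rhythm Run-through, Sectional Block, Dress Tracking, Percussion Warm-up, Vocals Block.
Sectional Block starts after Rhythm Run-through ends — done with Rhythm Run-through.
Dress Tracking starts before Sectional Block ends → Sectional Block and Dress Tracking overlap.
That's a conflict, so the schedule is not conflict-free.

Yes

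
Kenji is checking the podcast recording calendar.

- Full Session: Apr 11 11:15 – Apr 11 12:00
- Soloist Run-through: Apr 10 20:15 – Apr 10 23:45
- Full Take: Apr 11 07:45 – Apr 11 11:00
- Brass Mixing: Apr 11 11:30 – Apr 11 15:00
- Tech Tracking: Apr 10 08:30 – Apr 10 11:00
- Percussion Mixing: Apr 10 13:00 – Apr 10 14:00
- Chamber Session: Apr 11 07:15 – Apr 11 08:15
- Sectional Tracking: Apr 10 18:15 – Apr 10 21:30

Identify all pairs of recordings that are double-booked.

Sorted by start: Tech Tracking, Percussion Mixing, Sectional Tracking, Soloist Run-through, Chamber Session, Full Take, Full Session, Brass Mixing.
Percussion Mixing starts after Tech Tracking ends — done with Tech Tracking.
Sectional Tracking starts after Percussion Mixing ends — done with Percussion Mixing.
Soloist Run-through starts before Sectional Tracking ends → Sectional Tracking and Soloist Run-through overlap.
Chamber Session starts after Sectional Tracking ends — done with Sectional Tracking.
Chamber Session starts after Soloist Run-through ends — done with Soloist Run-through.
Full Take starts before Chamber Session ends → Chamber Session and Full Take overlap.
Full Session starts after Chamber Session ends — done with Chamber Session.
Full Session starts after Full Take ends — done with Full Take.
Brass Mixing starts before Full Session ends → Full Session and Brass Mixing overlap.

Brass Mixing & Full Session, Chamber Session & Full Take, Sectional Tracking & Soloist Run-through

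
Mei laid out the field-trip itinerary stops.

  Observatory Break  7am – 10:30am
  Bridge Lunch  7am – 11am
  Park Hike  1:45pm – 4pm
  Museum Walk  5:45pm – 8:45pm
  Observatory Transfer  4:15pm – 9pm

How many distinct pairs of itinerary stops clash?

2

Sorted by start: Observatory Break, Bridge Lunch, Park Hike, Observatory Transfer, Museum Walk.
Bridge Lunch starts before Observatory Break ends → Observatory Break and Bridge Lunch overlap.
Park Hike starts after Observatory Break ends, so Observatory Break has no further overlaps.
Park Hike starts after Bridge Lunch ends, so Bridge Lunch has no further overlaps.
Observatory Transfer starts after Park Hike ends, so Park Hike has no further overlaps.
Museum Walk starts before Observatory Transfer ends → Observatory Transfer and Museum Walk overlap.
Overlapping pairs: Bridge Lunch & Observatory Break, Museum Walk & Observatory Transfer — 2 in total.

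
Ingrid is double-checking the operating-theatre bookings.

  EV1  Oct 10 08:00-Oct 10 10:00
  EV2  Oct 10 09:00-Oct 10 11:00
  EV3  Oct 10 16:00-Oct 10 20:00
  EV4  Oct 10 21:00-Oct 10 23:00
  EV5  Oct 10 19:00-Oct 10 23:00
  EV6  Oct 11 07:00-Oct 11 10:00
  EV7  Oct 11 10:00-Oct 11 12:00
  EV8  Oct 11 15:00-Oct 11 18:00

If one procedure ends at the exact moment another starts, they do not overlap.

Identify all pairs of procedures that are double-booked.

Sorted by start: EV1, EV2, EV3, EV5, EV4, EV6, EV7, EV8.
EV2 starts before EV1 ends → EV1 and EV2 overlap.
EV3 starts after EV1 ends, so nothing later overlaps EV1 either.
EV3 starts after EV2 ends, so nothing later overlaps EV2 either.
EV5 starts before EV3 ends → EV3 and EV5 overlap.
EV4 starts after EV3 ends, so nothing later overlaps EV3 either.
EV4 starts before EV5 ends → EV5 and EV4 overlap.
EV6 starts after EV5 ends, so nothing later overlaps EV5 either.
EV6 starts after EV4 ends, so nothing later overlaps EV4 either.
EV7 starts exactly when EV6 ends (back-to-back, no overlap), so nothing later overlaps EV6 either.
EV8 starts after EV7 ends.

EV1 & EV2, EV3 & EV5, EV4 & EV5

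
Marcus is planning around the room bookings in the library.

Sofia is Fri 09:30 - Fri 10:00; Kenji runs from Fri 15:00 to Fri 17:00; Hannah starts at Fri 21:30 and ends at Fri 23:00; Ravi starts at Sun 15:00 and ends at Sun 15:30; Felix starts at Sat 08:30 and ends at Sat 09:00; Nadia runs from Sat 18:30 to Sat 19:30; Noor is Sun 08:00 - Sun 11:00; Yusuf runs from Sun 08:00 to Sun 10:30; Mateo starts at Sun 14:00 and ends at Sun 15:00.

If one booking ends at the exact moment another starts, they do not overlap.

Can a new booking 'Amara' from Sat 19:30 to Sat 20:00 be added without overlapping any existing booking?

Yes — the slot is free

Sofia: ends Fri 10:00 at or before Amara starts Sat 19:30 → clear.
Kenji: ends Fri 17:00 at or before Amara starts Sat 19:30 → clear.
Hannah: ends Fri 23:00 at or before Amara starts Sat 19:30 → clear.
Felix: ends Sat 09:00 at or before Amara starts Sat 19:30 → clear.
Nadia: ends Sat 19:30 at or before Amara starts Sat 19:30 → clear.
Noor: starts Sun 08:00 at or after Amara ends Sat 20:00 → clear.
Yusuf: starts Sun 08:00 at or after Amara ends Sat 20:00 → clear.
Mateo: starts Sun 14:00 at or after Amara ends Sat 20:00 → clear.
Ravi: starts Sun 15:00 at or after Amara ends Sat 20:00 → clear.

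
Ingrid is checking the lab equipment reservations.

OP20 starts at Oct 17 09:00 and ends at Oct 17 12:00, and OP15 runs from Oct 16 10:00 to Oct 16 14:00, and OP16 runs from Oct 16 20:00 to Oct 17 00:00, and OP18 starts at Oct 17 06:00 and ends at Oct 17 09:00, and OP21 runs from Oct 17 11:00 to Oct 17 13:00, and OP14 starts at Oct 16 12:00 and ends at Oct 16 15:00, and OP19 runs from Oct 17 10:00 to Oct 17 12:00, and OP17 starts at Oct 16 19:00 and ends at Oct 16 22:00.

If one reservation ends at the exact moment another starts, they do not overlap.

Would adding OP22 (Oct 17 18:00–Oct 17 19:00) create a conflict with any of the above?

OP15: ends Oct 16 14:00 at or before OP22 starts Oct 17 18:00 → clear.
OP14: ends Oct 16 15:00 at or before OP22 starts Oct 17 18:00 → clear.
OP17: ends Oct 16 22:00 at or before OP22 starts Oct 17 18:00 → clear.
OP16: ends Oct 17 00:00 at or before OP22 starts Oct 17 18:00 → clear.
OP18: ends Oct 17 09:00 at or before OP22 starts Oct 17 18:00 → clear.
OP20: ends Oct 17 12:00 at or before OP22 starts Oct 17 18:00 → clear.
OP19: ends Oct 17 12:00 at or before OP22 starts Oct 17 18:00 → clear.
OP21: ends Oct 17 13:00 at or before OP22 starts Oct 17 18:00 → clear.

No — it doesn't clash with anything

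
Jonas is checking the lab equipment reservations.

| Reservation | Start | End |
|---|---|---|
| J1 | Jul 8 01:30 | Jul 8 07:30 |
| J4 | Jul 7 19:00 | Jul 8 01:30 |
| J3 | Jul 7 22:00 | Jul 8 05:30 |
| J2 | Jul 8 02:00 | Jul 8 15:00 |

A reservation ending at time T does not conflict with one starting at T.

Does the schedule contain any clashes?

Yes

Two intervals overlap when each starts before the other ends.
Sorted by start: J4, J3, J1, J2.
J3 starts before J4 ends → J4 and J3 overlap.
That's a conflict, so the schedule is not conflict-free.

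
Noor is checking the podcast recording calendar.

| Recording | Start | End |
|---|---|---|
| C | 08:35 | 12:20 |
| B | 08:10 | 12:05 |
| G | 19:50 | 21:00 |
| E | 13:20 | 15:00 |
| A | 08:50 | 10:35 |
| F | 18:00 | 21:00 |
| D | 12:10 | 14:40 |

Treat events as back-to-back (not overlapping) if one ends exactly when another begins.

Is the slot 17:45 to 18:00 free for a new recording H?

Yes — the slot is free

B: ends 12:05 at or before H starts 17:45 → clear.
C: ends 12:20 at or before H starts 17:45 → clear.
A: ends 10:35 at or before H starts 17:45 → clear.
D: ends 14:40 at or before H starts 17:45 → clear.
E: ends 15:00 at or before H starts 17:45 → clear.
F: starts 18:00 at or after H ends 18:00 → clear.
G: starts 19:50 at or after H ends 18:00 → clear.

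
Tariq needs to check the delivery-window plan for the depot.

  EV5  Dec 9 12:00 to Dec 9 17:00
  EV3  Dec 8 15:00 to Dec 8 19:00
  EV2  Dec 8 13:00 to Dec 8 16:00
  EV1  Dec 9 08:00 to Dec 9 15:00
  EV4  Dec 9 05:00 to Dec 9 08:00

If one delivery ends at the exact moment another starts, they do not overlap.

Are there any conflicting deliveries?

Sorted by start: EV2, EV3, EV4, EV1, EV5.
EV3 starts before EV2 ends → EV2 and EV3 overlap.
That's a conflict, so the schedule is not conflict-free.

Yes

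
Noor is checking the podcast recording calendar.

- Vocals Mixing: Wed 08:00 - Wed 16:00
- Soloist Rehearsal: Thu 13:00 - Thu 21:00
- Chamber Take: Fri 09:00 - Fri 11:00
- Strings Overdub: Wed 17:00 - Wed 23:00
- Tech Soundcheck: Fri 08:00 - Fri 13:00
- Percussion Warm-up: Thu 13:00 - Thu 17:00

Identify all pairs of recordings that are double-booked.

Two intervals overlap when each starts before the other ends.
Sorted by start: Vocals Mixing, Strings Overdub, Percussion Warm-up, Soloist Rehearsal, Tech Soundcheck, Chamber Take.
Strings Overdub starts after Vocals Mixing ends, so nothing later overlaps Vocals Mixing either.
Percussion Warm-up starts after Strings Overdub ends, so nothing later overlaps Strings Overdub either.
Soloist Rehearsal starts before Percussion Warm-up ends → Percussion Warm-up and Soloist Rehearsal overlap.
Tech Soundcheck starts after Percussion Warm-up ends, so nothing later overlaps Percussion Warm-up either.
Tech Soundcheck starts after Soloist Rehearsal ends, so nothing later overlaps Soloist Rehearsal either.
Chamber Take starts before Tech Soundcheck ends → Tech Soundcheck and Chamber Take overlap.

Chamber Take & Tech Soundcheck, Percussion Warm-up & Soloist Rehearsal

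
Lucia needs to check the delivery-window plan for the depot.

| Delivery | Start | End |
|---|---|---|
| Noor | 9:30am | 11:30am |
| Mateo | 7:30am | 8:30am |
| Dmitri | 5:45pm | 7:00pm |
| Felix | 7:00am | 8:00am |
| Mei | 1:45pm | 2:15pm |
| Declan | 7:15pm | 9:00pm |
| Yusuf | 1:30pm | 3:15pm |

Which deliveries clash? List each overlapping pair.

Sorted by start: Felix, Mateo, Noor, Yusuf, Mei, Dmitri, Declan.
Mateo starts before Felix ends → Felix and Mateo overlap.
Noor starts after Felix ends, so Felix has no further overlaps.
Noor starts after Mateo ends, so Mateo has no further overlaps.
Yusuf starts after Noor ends, so Noor has no further overlaps.
Mei starts before Yusuf ends → Yusuf and Mei overlap.
Dmitri starts after Yusuf ends, so Yusuf has no further overlaps.
Dmitri starts after Mei ends, so Mei has no further overlaps.
Declan starts after Dmitri ends.

Felix & Mateo, Mei & Yusuf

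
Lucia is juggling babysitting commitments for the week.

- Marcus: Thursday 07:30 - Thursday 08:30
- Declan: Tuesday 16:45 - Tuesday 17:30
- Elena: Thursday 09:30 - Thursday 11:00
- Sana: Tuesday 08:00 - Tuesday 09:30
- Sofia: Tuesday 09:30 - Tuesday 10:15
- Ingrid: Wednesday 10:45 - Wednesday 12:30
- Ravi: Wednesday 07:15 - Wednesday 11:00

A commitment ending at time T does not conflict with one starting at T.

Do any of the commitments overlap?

Yes

Sorted by start: Sana, Sofia, Declan, Ravi, Ingrid, Marcus, Elena.
Sofia starts exactly when Sana ends (back-to-back, no overlap), so nothing later overlaps Sana either.
Declan starts after Sofia ends, so nothing later overlaps Sofia either.
Ravi starts after Declan ends, so nothing later overlaps Declan either.
Ingrid starts before Ravi ends → Ravi and Ingrid overlap.
That's a conflict, so the schedule is not conflict-free.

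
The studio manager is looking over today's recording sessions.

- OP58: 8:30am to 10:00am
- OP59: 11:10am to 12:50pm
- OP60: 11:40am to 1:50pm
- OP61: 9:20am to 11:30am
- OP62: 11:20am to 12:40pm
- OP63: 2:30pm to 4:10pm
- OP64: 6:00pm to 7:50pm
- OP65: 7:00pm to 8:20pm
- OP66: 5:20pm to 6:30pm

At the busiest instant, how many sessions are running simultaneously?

3

Walk through starts and ends in time order (an end at T is processed before a start at T):
8:30am start OP58 → 1
9:20am start OP61 → 2
10:00am end OP58 → 1
11:10am start OP59 → 2
11:20am start OP62 → 3
11:30am end OP61 → 2
11:40am start OP60 → 3
12:40pm end OP62 → 2
12:50pm end OP59 → 1
1:50pm end OP60 → 0
2:30pm start OP63 → 1
4:10pm end OP63 → 0
5:20pm start OP66 → 1
6:00pm start OP64 → 2
6:30pm end OP66 → 1
7:00pm start OP65 → 2
7:50pm end OP64 → 1
8:20pm end OP65 → 0
Peak is 3, at 11:20am (OP59, OP61, OP62).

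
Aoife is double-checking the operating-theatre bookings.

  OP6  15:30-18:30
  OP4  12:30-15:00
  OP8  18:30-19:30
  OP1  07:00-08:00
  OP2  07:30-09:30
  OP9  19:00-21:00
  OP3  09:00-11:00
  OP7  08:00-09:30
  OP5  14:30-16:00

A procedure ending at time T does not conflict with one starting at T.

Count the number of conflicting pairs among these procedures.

Sorted by start: OP1, OP2, OP7, OP3, OP4, OP5, OP6, OP8, OP9.
OP2 starts before OP1 ends → OP1 and OP2 overlap.
OP7 starts exactly when OP1 ends (back-to-back, no overlap), so nothing later overlaps OP1 either.
OP7 starts before OP2 ends → OP2 and OP7 overlap.
OP3 starts before OP2 ends → OP2 and OP3 overlap.
OP4 starts after OP2 ends, so nothing later overlaps OP2 either.
OP3 starts before OP7 ends → OP7 and OP3 overlap.
OP4 starts after OP7 ends, so nothing later overlaps OP7 either.
OP4 starts after OP3 ends, so nothing later overlaps OP3 either.
OP5 starts before OP4 ends → OP4 and OP5 overlap.
OP6 starts after OP4 ends, so nothing later overlaps OP4 either.
OP6 starts before OP5 ends → OP5 and OP6 overlap.
OP8 starts after OP5 ends, so nothing later overlaps OP5 either.
OP8 starts exactly when OP6 ends (back-to-back, no overlap), so nothing later overlaps OP6 either.
OP9 starts before OP8 ends → OP8 and OP9 overlap.
Overlapping pairs: OP1 & OP2, OP2 & OP3, OP2 & OP7, OP3 & OP7, OP4 & OP5, OP5 & OP6, OP8 & OP9 — 7 in total.

7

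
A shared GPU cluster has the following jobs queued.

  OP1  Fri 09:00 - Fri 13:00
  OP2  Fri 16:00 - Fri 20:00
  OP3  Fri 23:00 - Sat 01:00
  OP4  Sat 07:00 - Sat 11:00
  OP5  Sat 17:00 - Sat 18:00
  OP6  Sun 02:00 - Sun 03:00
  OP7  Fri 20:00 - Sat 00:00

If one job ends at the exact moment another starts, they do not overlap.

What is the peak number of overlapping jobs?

2

Sweep the timeline, counting +1 at each start and −1 at each end (ends before starts at a tie):
Fri 09:00 start OP1 → 1
Fri 13:00 end OP1 → 0
Fri 16:00 start OP2 → 1
Fri 20:00 end OP2 → 0
Fri 20:00 start OP7 → 1
Fri 23:00 start OP3 → 2
Sat 00:00 end OP7 → 1
Sat 01:00 end OP3 → 0
Sat 07:00 start OP4 → 1
Sat 11:00 end OP4 → 0
Sat 17:00 start OP5 → 1
Sat 18:00 end OP5 → 0
Sun 02:00 start OP6 → 1
Sun 03:00 end OP6 → 0
Peak is 2, at Fri 23:00 (OP3, OP7).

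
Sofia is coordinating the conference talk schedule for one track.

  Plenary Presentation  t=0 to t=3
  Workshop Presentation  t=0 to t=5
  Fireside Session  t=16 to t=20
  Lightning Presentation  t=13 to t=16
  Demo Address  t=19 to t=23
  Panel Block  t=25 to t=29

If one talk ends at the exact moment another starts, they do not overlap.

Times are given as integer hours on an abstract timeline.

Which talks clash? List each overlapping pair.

Sorted by start: Plenary Presentation, Workshop Presentation, Lightning Presentation, Fireside Session, Demo Address, Panel Block.
Workshop Presentation starts before Plenary Presentation ends → Plenary Presentation and Workshop Presentation overlap.
Lightning Presentation starts after Plenary Presentation ends; Plenary Presentation is clear from here.
Lightning Presentation starts after Workshop Presentation ends; Workshop Presentation is clear from here.
Fireside Session starts exactly when Lightning Presentation ends (back-to-back, no overlap); Lightning Presentation is clear from here.
Demo Address starts before Fireside Session ends → Fireside Session and Demo Address overlap.
Panel Block starts after Fireside Session ends.
Panel Block starts after Demo Address ends.

Demo Address & Fireside Session, Plenary Presentation & Workshop Presentation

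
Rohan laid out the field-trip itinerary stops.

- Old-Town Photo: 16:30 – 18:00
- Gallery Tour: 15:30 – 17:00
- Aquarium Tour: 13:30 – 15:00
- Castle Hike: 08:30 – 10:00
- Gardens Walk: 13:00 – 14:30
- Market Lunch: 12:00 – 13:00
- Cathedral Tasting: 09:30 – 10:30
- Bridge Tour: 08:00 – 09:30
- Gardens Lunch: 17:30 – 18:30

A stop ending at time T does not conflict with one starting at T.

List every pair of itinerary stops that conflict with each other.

Aquarium Tour & Gardens Walk, Bridge Tour & Castle Hike, Castle Hike & Cathedral Tasting, Gallery Tour & Old-Town Photo, Gardens Lunch & Old-Town Photo

Sorted by start: Bridge Tour, Castle Hike, Cathedral Tasting, Market Lunch, Gardens Walk, Aquarium Tour, Gallery Tour, Old-Town Photo, Gardens Lunch.
Castle Hike starts before Bridge Tour ends → Bridge Tour and Castle Hike overlap.
Cathedral Tasting starts exactly when Bridge Tour ends (back-to-back, no overlap) — done with Bridge Tour.
Cathedral Tasting starts before Castle Hike ends → Castle Hike and Cathedral Tasting overlap.
Market Lunch starts after Castle Hike ends — done with Castle Hike.
Market Lunch starts after Cathedral Tasting ends — done with Cathedral Tasting.
Gardens Walk starts exactly when Market Lunch ends (back-to-back, no overlap) — done with Market Lunch.
Aquarium Tour starts before Gardens Walk ends → Gardens Walk and Aquarium Tour overlap.
Gallery Tour starts after Gardens Walk ends — done with Gardens Walk.
Gallery Tour starts after Aquarium Tour ends — done with Aquarium Tour.
Old-Town Photo starts before Gallery Tour ends → Gallery Tour and Old-Town Photo overlap.
Gardens Lunch starts after Gallery Tour ends.
Gardens Lunch starts before Old-Town Photo ends → Old-Town Photo and Gardens Lunch overlap.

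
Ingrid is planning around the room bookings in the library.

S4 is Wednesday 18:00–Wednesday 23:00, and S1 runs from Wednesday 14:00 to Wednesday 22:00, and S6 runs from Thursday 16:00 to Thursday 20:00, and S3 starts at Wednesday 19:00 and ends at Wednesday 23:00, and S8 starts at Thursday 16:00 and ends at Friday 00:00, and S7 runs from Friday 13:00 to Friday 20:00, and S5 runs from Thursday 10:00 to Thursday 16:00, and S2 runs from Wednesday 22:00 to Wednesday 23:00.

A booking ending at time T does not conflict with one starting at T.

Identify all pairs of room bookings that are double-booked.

Two intervals overlap when each starts before the other ends.
Sorted by start: S1, S4, S3, S2, S5, S6, S8, S7.
S4 starts before S1 ends → S1 and S4 overlap.
S3 starts before S1 ends → S1 and S3 overlap.
S2 starts exactly when S1 ends (back-to-back, no overlap), so nothing later overlaps S1 either.
S3 starts before S4 ends → S4 and S3 overlap.
S2 starts before S4 ends → S4 and S2 overlap.
S5 starts after S4 ends, so nothing later overlaps S4 either.
S2 starts before S3 ends → S3 and S2 overlap.
S5 starts after S3 ends, so nothing later overlaps S3 either.
S5 starts after S2 ends, so nothing later overlaps S2 either.
S6 starts exactly when S5 ends (back-to-back, no overlap), so nothing later overlaps S5 either.
S8 starts before S6 ends → S6 and S8 overlap.
S7 starts after S6 ends.
S7 starts after S8 ends.

S1 & S3, S1 & S4, S2 & S3, S2 & S4, S3 & S4, S6 & S8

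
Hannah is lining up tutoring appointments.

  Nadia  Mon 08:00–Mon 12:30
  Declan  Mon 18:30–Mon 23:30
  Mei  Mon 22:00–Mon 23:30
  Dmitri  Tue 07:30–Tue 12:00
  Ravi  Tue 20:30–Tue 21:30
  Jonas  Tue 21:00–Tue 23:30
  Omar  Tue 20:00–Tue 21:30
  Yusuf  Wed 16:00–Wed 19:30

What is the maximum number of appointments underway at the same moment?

Walk through starts and ends in time order (an end at T is processed before a start at T):
Mon 08:00 start Nadia → 1
Mon 12:30 end Nadia → 0
Mon 18:30 start Declan → 1
Mon 22:00 start Mei → 2
Mon 23:30 end Declan → 1
Mon 23:30 end Mei → 0
Tue 07:30 start Dmitri → 1
Tue 12:00 end Dmitri → 0
Tue 20:00 start Omar → 1
Tue 20:30 start Ravi → 2
Tue 21:00 start Jonas → 3
Tue 21:30 end Omar → 2
Tue 21:30 end Ravi → 1
Tue 23:30 end Jonas → 0
Wed 16:00 start Yusuf → 1
Wed 19:30 end Yusuf → 0
Peak is 3, at Tue 21:00 (Jonas, Omar, Ravi).

3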